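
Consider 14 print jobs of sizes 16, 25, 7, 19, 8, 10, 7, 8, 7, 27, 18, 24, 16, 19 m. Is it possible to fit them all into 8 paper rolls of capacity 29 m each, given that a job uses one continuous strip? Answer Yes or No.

Total = 211 m; ⌈211/29⌉ = 8.
The bound of 8 does not rule out 8, but exhaustive search shows no assignment into 8 paper rolls of capacity 29 m exists — the minimum is 9.

No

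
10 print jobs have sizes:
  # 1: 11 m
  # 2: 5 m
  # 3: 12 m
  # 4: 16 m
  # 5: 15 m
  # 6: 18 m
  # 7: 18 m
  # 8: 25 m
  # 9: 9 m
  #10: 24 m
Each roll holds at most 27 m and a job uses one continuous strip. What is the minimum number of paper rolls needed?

6

Total = 25 + 24 + 18 + 18 + 16 + 15 + 12 + 11 + 9 + 5 = 153 m.
Lower bound: ⌈153/27⌉ = 6 paper rolls.
A packing using 6 paper rolls:
  roll 1: 25 = 25
  roll 2: 24 = 24
  roll 3: 18 + 9 = 27
  roll 4: 18 + 5 = 23
  roll 5: 16 + 11 = 27
  roll 6: 15 + 12 = 27
This matches the lower bound, so 6 is optimal.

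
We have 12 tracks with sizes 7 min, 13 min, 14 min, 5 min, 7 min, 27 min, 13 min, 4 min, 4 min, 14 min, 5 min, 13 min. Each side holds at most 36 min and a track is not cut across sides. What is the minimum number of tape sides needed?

Total = 27 + 14 + 14 + 13 + 13 + 13 + 7 + 7 + 5 + 5 + 4 + 4 = 126 min.
Lower bound: ⌈126/36⌉ = 4 tape sides.
A packing using 4 tape sides:
  side 1: 27 + 7 = 34
  side 2: 14 + 14 + 7 = 35
  side 3: 13 + 13 + 5 + 5 = 36
  side 4: 13 + 4 + 4 = 21
This matches the lower bound, so 4 is optimal.

4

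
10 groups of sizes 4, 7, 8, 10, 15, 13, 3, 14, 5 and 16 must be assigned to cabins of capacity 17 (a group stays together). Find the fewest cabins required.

6

Total = 16 + 15 + 14 + 13 + 10 + 8 + 7 + 5 + 4 + 3 = 95.
Lower bound: ⌈95/17⌉ = 6 cabins.
A packing using 6 cabins:
  cabin 1: 16 = 16
  cabin 2: 15 = 15
  cabin 3: 14 + 3 = 17
  cabin 4: 13 + 4 = 17
  cabin 5: 10 + 7 = 17
  cabin 6: 8 + 5 = 13
This matches the lower bound, so 6 is optimal.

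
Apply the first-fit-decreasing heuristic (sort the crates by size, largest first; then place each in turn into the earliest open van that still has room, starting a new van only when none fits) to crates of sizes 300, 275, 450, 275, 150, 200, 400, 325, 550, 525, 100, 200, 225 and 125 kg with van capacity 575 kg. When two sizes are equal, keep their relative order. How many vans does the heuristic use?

Sorted descending: 550, 525, 450, 400, 325, 300, 275, 275, 225, 200, 200, 150, 125, 100.
  550 → van 1 (new)  [load 550/575]
  525 → van 2 (new)  [load 525/575]
  450 → van 3 (new)  [load 450/575]
  400 → van 4 (new)  [load 400/575]
  325 → van 5 (new)  [load 325/575]
  300 → van 6 (new)  [load 300/575]
  275 → van 6  [load 575/575]
  275 → van 7 (new)  [load 275/575]
  225 → van 5  [load 550/575]
  200 → van 7  [load 475/575]
  200 → van 8 (new)  [load 200/575]
  150 → van 4  [load 550/575]
  125 → van 3  [load 575/575]
  100 → van 7  [load 575/575]
8 vans opened.

8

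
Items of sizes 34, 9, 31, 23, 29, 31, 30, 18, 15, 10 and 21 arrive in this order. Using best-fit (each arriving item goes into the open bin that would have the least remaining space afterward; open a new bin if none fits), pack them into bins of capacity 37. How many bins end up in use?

8

  34 → bin 1 (new)  [load 34/37]
  9 → bin 2 (new)  [load 9/37]
  31 → bin 3 (new)  [load 31/37]
  23 → bin 2  [load 32/37]
  29 → bin 4 (new)  [load 29/37]
  31 → bin 5 (new)  [load 31/37]
  30 → bin 6 (new)  [load 30/37]
  18 → bin 7 (new)  [load 18/37]
  15 → bin 7  [load 33/37]
  10 → bin 8 (new)  [load 10/37]
  21 → bin 8  [load 31/37]
8 bins opened.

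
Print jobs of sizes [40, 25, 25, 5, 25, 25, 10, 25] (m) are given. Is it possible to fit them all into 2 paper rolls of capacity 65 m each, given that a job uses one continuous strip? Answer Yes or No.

Total = 180 m; ⌈180/65⌉ = 3.
At least 3 paper rolls are required, but only 2 are allowed.

No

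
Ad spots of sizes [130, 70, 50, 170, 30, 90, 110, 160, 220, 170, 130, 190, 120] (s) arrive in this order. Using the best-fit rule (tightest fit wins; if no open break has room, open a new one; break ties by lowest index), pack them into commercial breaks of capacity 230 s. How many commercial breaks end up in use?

  130 → break 1 (new)  [load 130/230]
  70 → break 1  [load 200/230]
  50 → break 2 (new)  [load 50/230]
  170 → break 2  [load 220/230]
  30 → break 1  [load 230/230]
  90 → break 3 (new)  [load 90/230]
  110 → break 3  [load 200/230]
  160 → break 4 (new)  [load 160/230]
  220 → break 5 (new)  [load 220/230]
  170 → break 6 (new)  [load 170/230]
  130 → break 7 (new)  [load 130/230]
  190 → break 8 (new)  [load 190/230]
  120 → break 9 (new)  [load 120/230]
9 commercial breaks opened.

9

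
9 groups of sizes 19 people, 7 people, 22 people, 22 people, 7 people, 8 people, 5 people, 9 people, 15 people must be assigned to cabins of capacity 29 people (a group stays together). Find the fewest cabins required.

4

Total = 22 + 22 + 19 + 15 + 9 + 8 + 7 + 7 + 5 = 114 people.
Lower bound: ⌈114/29⌉ = 4 cabins.
A packing using 4 cabins:
  cabin 1: 22 + 7 = 29
  cabin 2: 22 + 7 = 29
  cabin 3: 19 + 9 = 28
  cabin 4: 15 + 8 + 5 = 28
This matches the lower bound, so 4 is optimal.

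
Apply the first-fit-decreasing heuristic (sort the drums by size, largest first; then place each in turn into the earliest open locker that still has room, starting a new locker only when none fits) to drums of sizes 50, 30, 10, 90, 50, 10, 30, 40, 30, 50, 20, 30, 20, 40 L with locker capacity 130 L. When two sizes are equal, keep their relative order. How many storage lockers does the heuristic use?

4

Sorted descending: 90, 50, 50, 50, 40, 40, 30, 30, 30, 30, 20, 20, 10, 10.
  90 → locker 1 (new)  [load 90/130]
  50 → locker 2 (new)  [load 50/130]
  50 → locker 2  [load 100/130]
  50 → locker 3 (new)  [load 50/130]
  40 → locker 1  [load 130/130]
  40 → locker 3  [load 90/130]
  30 → locker 2  [load 130/130]
  30 → locker 3  [load 120/130]
  30 → locker 4 (new)  [load 30/130]
  30 → locker 4  [load 60/130]
  20 → locker 4  [load 80/130]
  20 → locker 4  [load 100/130]
  10 → locker 3  [load 130/130]
  10 → locker 4  [load 110/130]
4 storage lockers opened.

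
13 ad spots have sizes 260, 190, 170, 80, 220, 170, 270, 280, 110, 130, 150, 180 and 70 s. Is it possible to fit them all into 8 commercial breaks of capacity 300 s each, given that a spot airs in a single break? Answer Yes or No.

No

Total = 2280 s; ⌈2280/300⌉ = 8.
The bound of 8 does not rule out 8, but exhaustive search shows no assignment into 8 commercial breaks of capacity 300 s exists — the minimum is 9.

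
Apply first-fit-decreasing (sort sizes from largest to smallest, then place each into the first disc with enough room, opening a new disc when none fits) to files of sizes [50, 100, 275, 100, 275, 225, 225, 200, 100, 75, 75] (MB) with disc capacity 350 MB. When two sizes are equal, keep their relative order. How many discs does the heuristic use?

5

Sorted descending: 275, 275, 225, 225, 200, 100, 100, 100, 75, 75, 50.
  275 → disc 1 (new)  [load 275/350]
  275 → disc 2 (new)  [load 275/350]
  225 → disc 3 (new)  [load 225/350]
  225 → disc 4 (new)  [load 225/350]
  200 → disc 5 (new)  [load 200/350]
  100 → disc 3  [load 325/350]
  100 → disc 4  [load 325/350]
  100 → disc 5  [load 300/350]
  75 → disc 1  [load 350/350]
  75 → disc 2  [load 350/350]
  50 → disc 5  [load 350/350]
5 discs opened.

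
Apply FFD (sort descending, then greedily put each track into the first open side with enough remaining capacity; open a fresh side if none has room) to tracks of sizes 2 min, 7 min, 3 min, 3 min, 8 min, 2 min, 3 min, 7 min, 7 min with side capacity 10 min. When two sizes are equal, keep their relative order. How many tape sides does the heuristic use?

Sorted descending: 8, 7, 7, 7, 3, 3, 3, 2, 2.
  8 → side 1 (new)  [load 8/10]
  7 → side 2 (new)  [load 7/10]
  7 → side 3 (new)  [load 7/10]
  7 → side 4 (new)  [load 7/10]
  3 → side 2  [load 10/10]
  3 → side 3  [load 10/10]
  3 → side 4  [load 10/10]
  2 → side 1  [load 10/10]
  2 → side 5 (new)  [load 2/10]
5 tape sides opened.

5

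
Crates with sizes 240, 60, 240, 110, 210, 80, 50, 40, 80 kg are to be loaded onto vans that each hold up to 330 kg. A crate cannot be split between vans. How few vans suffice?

Total = 240 + 240 + 210 + 110 + 80 + 80 + 60 + 50 + 40 = 1110 kg.
Lower bound: ⌈1110/330⌉ = 4 vans.
A packing using 4 vans:
  van 1: 240 + 80 = 320
  van 2: 240 + 80 = 320
  van 3: 210 + 110 = 320
  van 4: 60 + 50 + 40 = 150
This matches the lower bound, so 4 is optimal.

4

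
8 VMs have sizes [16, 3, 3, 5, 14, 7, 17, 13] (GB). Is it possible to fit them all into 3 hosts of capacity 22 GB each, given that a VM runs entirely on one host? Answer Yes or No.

No

Total = 78 GB; ⌈78/22⌉ = 4.
At least 4 hosts are required, but only 3 are allowed.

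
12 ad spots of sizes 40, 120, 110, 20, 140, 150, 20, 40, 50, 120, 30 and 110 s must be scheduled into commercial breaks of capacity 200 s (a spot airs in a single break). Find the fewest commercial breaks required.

6

Total = 150 + 140 + 120 + 120 + 110 + 110 + 50 + 40 + 40 + 30 + 20 + 20 = 950 s.
Lower bound: ⌈950/200⌉ = 5 commercial breaks.
Also, 6 ad spots each exceed 100 s, and no two of those can share a break, so at least 6 commercial breaks are needed.
A packing using 6 commercial breaks:
  break 1: 150 + 50 = 200
  break 2: 140 + 40 + 20 = 200
  break 3: 120 + 40 + 30 = 190
  break 4: 120 + 20 = 140
  break 5: 110 = 110
  break 6: 110 = 110
This matches the lower bound, so 6 is optimal.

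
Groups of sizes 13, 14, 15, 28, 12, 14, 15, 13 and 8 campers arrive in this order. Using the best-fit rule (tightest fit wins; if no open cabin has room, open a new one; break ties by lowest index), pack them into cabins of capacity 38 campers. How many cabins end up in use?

  13 → cabin 1 (new)  [load 13/38]
  14 → cabin 1  [load 27/38]
  15 → cabin 2 (new)  [load 15/38]
  28 → cabin 3 (new)  [load 28/38]
  12 → cabin 2  [load 27/38]
  14 → cabin 4 (new)  [load 14/38]
  15 → cabin 4  [load 29/38]
  13 → cabin 5 (new)  [load 13/38]
  8 → cabin 4  [load 37/38]
5 cabins opened.

5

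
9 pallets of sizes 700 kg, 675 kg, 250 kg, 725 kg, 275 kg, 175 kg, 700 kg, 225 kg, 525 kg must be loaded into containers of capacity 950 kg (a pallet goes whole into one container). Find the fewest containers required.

5

Total = 725 + 700 + 700 + 675 + 525 + 275 + 250 + 225 + 175 = 4250 kg.
Lower bound: ⌈4250/950⌉ = 5 containers.
A packing using 5 containers:
  container 1: 725 + 225 = 950
  container 2: 700 + 250 = 950
  container 3: 700 + 175 = 875
  container 4: 675 + 275 = 950
  container 5: 525 = 525
This matches the lower bound, so 5 is optimal.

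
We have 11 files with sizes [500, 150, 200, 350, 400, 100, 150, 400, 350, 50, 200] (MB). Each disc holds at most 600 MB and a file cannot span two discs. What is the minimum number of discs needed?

Total = 500 + 400 + 400 + 350 + 350 + 200 + 200 + 150 + 150 + 100 + 50 = 2850 MB.
Lower bound: ⌈2850/600⌉ = 5 discs.
A packing using 5 discs:
  disc 1: 500 + 100 = 600
  disc 2: 400 + 200 = 600
  disc 3: 400 + 200 = 600
  disc 4: 350 + 150 + 50 = 550
  disc 5: 350 + 150 = 500
This matches the lower bound, so 5 is optimal.

5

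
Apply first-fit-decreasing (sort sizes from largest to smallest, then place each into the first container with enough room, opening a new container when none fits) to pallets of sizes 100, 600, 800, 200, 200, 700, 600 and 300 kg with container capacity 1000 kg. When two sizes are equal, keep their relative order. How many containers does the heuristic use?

4

Sorted descending: 800, 700, 600, 600, 300, 200, 200, 100.
  800 → container 1 (new)  [load 800/1000]
  700 → container 2 (new)  [load 700/1000]
  600 → container 3 (new)  [load 600/1000]
  600 → container 4 (new)  [load 600/1000]
  300 → container 2  [load 1000/1000]
  200 → container 1  [load 1000/1000]
  200 → container 3  [load 800/1000]
  100 → container 3  [load 900/1000]
4 containers opened.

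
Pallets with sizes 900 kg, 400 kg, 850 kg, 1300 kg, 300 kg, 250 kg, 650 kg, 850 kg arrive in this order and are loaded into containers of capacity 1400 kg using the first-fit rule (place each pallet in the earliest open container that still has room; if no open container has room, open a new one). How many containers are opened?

5

  900 → container 1 (new)  [load 900/1400]
  400 → container 1  [load 1300/1400]
  850 → container 2 (new)  [load 850/1400]
  1300 → container 3 (new)  [load 1300/1400]
  300 → container 2  [load 1150/1400]
  250 → container 2  [load 1400/1400]
  650 → container 4 (new)  [load 650/1400]
  850 → container 5 (new)  [load 850/1400]
5 containers opened.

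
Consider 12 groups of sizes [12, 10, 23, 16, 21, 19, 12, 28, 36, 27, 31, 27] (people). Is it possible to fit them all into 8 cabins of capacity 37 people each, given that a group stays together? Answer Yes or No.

Yes

A valid assignment using 8 cabins:
  cabin 1: 36 = 36
  cabin 2: 31 = 31
  cabin 3: 28 = 28
  cabin 4: 27 + 10 = 37
  cabin 5: 27 = 27
  cabin 6: 23 + 12 = 35
  cabin 7: 21 + 16 = 37
  cabin 8: 19 + 12 = 31
Every load is within 37 people, so 8 cabins suffice.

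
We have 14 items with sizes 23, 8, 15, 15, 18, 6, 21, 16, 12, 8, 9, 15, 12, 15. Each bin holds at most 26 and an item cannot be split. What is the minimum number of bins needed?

Total = 23 + 21 + 18 + 16 + 15 + 15 + 15 + 15 + 12 + 12 + 9 + 8 + 8 + 6 = 193.
Lower bound: ⌈193/26⌉ = 8 bins.
A packing using 9 bins:
  bin 1: 23 = 23
  bin 2: 21 = 21
  bin 3: 18 + 8 = 26
  bin 4: 16 + 9 = 25
  bin 5: 15 + 8 = 23
  bin 6: 15 + 6 = 21
  bin 7: 15 = 15
  bin 8: 15 = 15
  bin 9: 12 + 12 = 24
No arrangement into 8 bins stays within capacity, so 9 is optimal.

9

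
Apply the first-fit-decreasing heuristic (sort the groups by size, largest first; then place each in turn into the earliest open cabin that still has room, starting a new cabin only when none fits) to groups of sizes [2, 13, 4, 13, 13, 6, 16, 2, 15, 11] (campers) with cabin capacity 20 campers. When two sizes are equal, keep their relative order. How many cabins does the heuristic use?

Sorted descending: 16, 15, 13, 13, 13, 11, 6, 4, 2, 2.
  16 → cabin 1 (new)  [load 16/20]
  15 → cabin 2 (new)  [load 15/20]
  13 → cabin 3 (new)  [load 13/20]
  13 → cabin 4 (new)  [load 13/20]
  13 → cabin 5 (new)  [load 13/20]
  11 → cabin 6 (new)  [load 11/20]
  6 → cabin 3  [load 19/20]
  4 → cabin 1  [load 20/20]
  2 → cabin 2  [load 17/20]
  2 → cabin 2  [load 19/20]
6 cabins opened.

6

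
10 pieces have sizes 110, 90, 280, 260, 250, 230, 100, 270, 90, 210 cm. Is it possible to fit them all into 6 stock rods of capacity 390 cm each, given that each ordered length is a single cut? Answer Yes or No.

Yes

A valid assignment using 6 stock rods:
  stock rod 1: 280 + 110 = 390
  stock rod 2: 270 + 100 = 370
  stock rod 3: 260 + 90 = 350
  stock rod 4: 250 + 90 = 340
  stock rod 5: 230 = 230
  stock rod 6: 210 = 210
Every load is within 390 cm, so 6 stock rods suffice.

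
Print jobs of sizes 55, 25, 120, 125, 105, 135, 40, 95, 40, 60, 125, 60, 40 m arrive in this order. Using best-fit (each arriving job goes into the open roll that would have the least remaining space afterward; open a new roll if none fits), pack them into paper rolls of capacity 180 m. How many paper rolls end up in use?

  55 → roll 1 (new)  [load 55/180]
  25 → roll 1  [load 80/180]
  120 → roll 2 (new)  [load 120/180]
  125 → roll 3 (new)  [load 125/180]
  105 → roll 4 (new)  [load 105/180]
  135 → roll 5 (new)  [load 135/180]
  40 → roll 5  [load 175/180]
  95 → roll 1  [load 175/180]
  40 → roll 3  [load 165/180]
  60 → roll 2  [load 180/180]
  125 → roll 6 (new)  [load 125/180]
  60 → roll 4  [load 165/180]
  40 → roll 6  [load 165/180]
6 paper rolls opened.

6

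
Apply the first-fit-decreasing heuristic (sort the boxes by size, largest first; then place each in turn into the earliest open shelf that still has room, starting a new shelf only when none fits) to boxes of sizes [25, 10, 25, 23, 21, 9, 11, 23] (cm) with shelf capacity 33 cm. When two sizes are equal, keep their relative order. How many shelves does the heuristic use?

Sorted descending: 25, 25, 23, 23, 21, 11, 10, 9.
  25 → shelf 1 (new)  [load 25/33]
  25 → shelf 2 (new)  [load 25/33]
  23 → shelf 3 (new)  [load 23/33]
  23 → shelf 4 (new)  [load 23/33]
  21 → shelf 5 (new)  [load 21/33]
  11 → shelf 5  [load 32/33]
  10 → shelf 3  [load 33/33]
  9 → shelf 4  [load 32/33]
5 shelves opened.

5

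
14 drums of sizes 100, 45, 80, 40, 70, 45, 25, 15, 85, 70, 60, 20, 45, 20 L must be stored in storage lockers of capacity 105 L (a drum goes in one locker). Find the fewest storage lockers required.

8

Total = 100 + 85 + 80 + 70 + 70 + 60 + 45 + 45 + 45 + 40 + 25 + 20 + 20 + 15 = 720 L.
Lower bound: ⌈720/105⌉ = 7 storage lockers.
A packing using 8 storage lockers:
  locker 1: 100 = 100
  locker 2: 85 + 20 = 105
  locker 3: 80 + 25 = 105
  locker 4: 70 + 20 + 15 = 105
  locker 5: 70 = 70
  locker 6: 60 + 45 = 105
  locker 7: 45 + 45 = 90
  locker 8: 40 = 40
No arrangement into 7 storage lockers stays within capacity, so 8 is optimal.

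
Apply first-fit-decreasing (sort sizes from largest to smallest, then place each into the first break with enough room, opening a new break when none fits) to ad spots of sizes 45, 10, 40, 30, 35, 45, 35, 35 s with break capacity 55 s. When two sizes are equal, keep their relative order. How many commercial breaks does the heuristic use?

7

Sorted descending: 45, 45, 40, 35, 35, 35, 30, 10.
  45 → break 1 (new)  [load 45/55]
  45 → break 2 (new)  [load 45/55]
  40 → break 3 (new)  [load 40/55]
  35 → break 4 (new)  [load 35/55]
  35 → break 5 (new)  [load 35/55]
  35 → break 6 (new)  [load 35/55]
  30 → break 7 (new)  [load 30/55]
  10 → break 1  [load 55/55]
7 commercial breaks opened.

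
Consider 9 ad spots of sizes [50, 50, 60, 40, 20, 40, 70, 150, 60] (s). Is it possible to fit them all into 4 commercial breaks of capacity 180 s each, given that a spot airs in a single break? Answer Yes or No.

Yes

A valid assignment using 4 commercial breaks:
  break 1: 150 + 20 = 170
  break 2: 70 + 60 + 50 = 180
  break 3: 60 + 50 + 40 = 150
  break 4: 40 = 40
Every load is within 180 s, so 4 commercial breaks suffice.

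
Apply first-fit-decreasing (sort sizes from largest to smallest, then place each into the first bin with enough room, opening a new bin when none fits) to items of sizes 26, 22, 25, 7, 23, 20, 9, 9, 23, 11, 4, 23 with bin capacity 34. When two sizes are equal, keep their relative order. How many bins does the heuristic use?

Sorted descending: 26, 25, 23, 23, 23, 22, 20, 11, 9, 9, 7, 4.
  26 → bin 1 (new)  [load 26/34]
  25 → bin 2 (new)  [load 25/34]
  23 → bin 3 (new)  [load 23/34]
  23 → bin 4 (new)  [load 23/34]
  23 → bin 5 (new)  [load 23/34]
  22 → bin 6 (new)  [load 22/34]
  20 → bin 7 (new)  [load 20/34]
  11 → bin 3  [load 34/34]
  9 → bin 2  [load 34/34]
  9 → bin 4  [load 32/34]
  7 → bin 1  [load 33/34]
  4 → bin 5  [load 27/34]
7 bins opened.

7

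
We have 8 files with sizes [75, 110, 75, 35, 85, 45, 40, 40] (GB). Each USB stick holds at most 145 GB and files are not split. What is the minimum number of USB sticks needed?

4

Total = 110 + 85 + 75 + 75 + 45 + 40 + 40 + 35 = 505 GB.
Lower bound: ⌈505/145⌉ = 4 USB sticks.
A packing using 4 USB sticks:
  USB stick 1: 110 + 35 = 145
  USB stick 2: 85 + 45 = 130
  USB stick 3: 75 + 40 = 115
  USB stick 4: 75 + 40 = 115
This matches the lower bound, so 4 is optimal.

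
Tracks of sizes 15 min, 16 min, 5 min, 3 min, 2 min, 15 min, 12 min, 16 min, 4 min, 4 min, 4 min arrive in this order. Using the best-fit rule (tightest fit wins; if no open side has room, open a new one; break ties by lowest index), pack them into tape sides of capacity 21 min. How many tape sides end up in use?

  15 → side 1 (new)  [load 15/21]
  16 → side 2 (new)  [load 16/21]
  5 → side 2  [load 21/21]
  3 → side 1  [load 18/21]
  2 → side 1  [load 20/21]
  15 → side 3 (new)  [load 15/21]
  12 → side 4 (new)  [load 12/21]
  16 → side 5 (new)  [load 16/21]
  4 → side 5  [load 20/21]
  4 → side 3  [load 19/21]
  4 → side 4  [load 16/21]
5 tape sides opened.

5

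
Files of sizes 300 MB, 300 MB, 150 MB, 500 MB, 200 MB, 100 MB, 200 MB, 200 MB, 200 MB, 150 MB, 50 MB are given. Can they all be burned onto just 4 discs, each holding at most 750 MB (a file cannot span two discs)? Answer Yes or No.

A valid assignment using 4 discs:
  disc 1: 500 + 200 + 50 = 750
  disc 2: 300 + 300 + 150 = 750
  disc 3: 200 + 200 + 200 + 150 = 750
  disc 4: 100 = 100
Every load is within 750 MB, so 4 discs suffice.

Yes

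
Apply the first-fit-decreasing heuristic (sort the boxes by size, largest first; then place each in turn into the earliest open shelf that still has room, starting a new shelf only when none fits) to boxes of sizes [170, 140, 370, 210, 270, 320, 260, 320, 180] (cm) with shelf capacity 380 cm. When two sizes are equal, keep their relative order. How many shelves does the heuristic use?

7

Sorted descending: 370, 320, 320, 270, 260, 210, 180, 170, 140.
  370 → shelf 1 (new)  [load 370/380]
  320 → shelf 2 (new)  [load 320/380]
  320 → shelf 3 (new)  [load 320/380]
  270 → shelf 4 (new)  [load 270/380]
  260 → shelf 5 (new)  [load 260/380]
  210 → shelf 6 (new)  [load 210/380]
  180 → shelf 7 (new)  [load 180/380]
  170 → shelf 6  [load 380/380]
  140 → shelf 7  [load 320/380]
7 shelves opened.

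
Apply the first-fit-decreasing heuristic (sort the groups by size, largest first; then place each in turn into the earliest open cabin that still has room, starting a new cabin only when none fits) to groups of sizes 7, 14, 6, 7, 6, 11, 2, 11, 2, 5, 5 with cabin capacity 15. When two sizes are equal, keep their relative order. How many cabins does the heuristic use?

Sorted descending: 14, 11, 11, 7, 7, 6, 6, 5, 5, 2, 2.
  14 → cabin 1 (new)  [load 14/15]
  11 → cabin 2 (new)  [load 11/15]
  11 → cabin 3 (new)  [load 11/15]
  7 → cabin 4 (new)  [load 7/15]
  7 → cabin 4  [load 14/15]
  6 → cabin 5 (new)  [load 6/15]
  6 → cabin 5  [load 12/15]
  5 → cabin 6 (new)  [load 5/15]
  5 → cabin 6  [load 10/15]
  2 → cabin 2  [load 13/15]
  2 → cabin 2  [load 15/15]
6 cabins opened.

6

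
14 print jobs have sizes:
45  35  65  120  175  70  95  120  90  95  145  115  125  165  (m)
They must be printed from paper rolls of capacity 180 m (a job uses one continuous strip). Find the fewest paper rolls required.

10

Total = 175 + 165 + 145 + 125 + 120 + 120 + 115 + 95 + 95 + 90 + 70 + 65 + 45 + 35 = 1460 m.
Lower bound: ⌈1460/180⌉ = 9 paper rolls.
A packing using 10 paper rolls:
  roll 1: 175 = 175
  roll 2: 165 = 165
  roll 3: 145 + 35 = 180
  roll 4: 125 + 45 = 170
  roll 5: 120 = 120
  roll 6: 120 = 120
  roll 7: 115 + 65 = 180
  roll 8: 95 + 70 = 165
  roll 9: 95 = 95
  roll 10: 90 = 90
No arrangement into 9 paper rolls stays within capacity, so 10 is optimal.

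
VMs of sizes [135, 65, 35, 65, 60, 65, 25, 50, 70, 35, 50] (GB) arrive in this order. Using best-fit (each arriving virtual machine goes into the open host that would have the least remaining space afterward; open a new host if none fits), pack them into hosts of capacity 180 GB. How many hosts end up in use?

  135 → host 1 (new)  [load 135/180]
  65 → host 2 (new)  [load 65/180]
  35 → host 1  [load 170/180]
  65 → host 2  [load 130/180]
  60 → host 3 (new)  [load 60/180]
  65 → host 3  [load 125/180]
  25 → host 2  [load 155/180]
  50 → host 3  [load 175/180]
  70 → host 4 (new)  [load 70/180]
  35 → host 4  [load 105/180]
  50 → host 4  [load 155/180]
4 hosts opened.

4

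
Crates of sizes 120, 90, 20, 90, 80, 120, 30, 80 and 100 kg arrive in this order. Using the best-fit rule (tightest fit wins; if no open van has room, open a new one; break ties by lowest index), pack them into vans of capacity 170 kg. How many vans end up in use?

  120 → van 1 (new)  [load 120/170]
  90 → van 2 (new)  [load 90/170]
  20 → van 1  [load 140/170]
  90 → van 3 (new)  [load 90/170]
  80 → van 2  [load 170/170]
  120 → van 4 (new)  [load 120/170]
  30 → van 1  [load 170/170]
  80 → van 3  [load 170/170]
  100 → van 5 (new)  [load 100/170]
5 vans opened.

5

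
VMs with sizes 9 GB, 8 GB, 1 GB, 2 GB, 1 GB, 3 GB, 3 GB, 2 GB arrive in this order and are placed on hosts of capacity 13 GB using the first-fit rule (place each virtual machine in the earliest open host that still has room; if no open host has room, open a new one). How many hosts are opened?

3

  9 → host 1 (new)  [load 9/13]
  8 → host 2 (new)  [load 8/13]
  1 → host 1  [load 10/13]
  2 → host 1  [load 12/13]
  1 → host 1  [load 13/13]
  3 → host 2  [load 11/13]
  3 → host 3 (new)  [load 3/13]
  2 → host 2  [load 13/13]
3 hosts opened.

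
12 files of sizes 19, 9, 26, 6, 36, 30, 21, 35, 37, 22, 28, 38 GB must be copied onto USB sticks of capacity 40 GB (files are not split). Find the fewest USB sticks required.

Total = 38 + 37 + 36 + 35 + 30 + 28 + 26 + 22 + 21 + 19 + 9 + 6 = 307 GB.
Lower bound: ⌈307/40⌉ = 8 USB sticks.
Also, 9 files each exceed 20 GB, and no two of those can share a USB stick, so at least 9 USB sticks are needed.
A packing using 9 USB sticks:
  USB stick 1: 38 = 38
  USB stick 2: 37 = 37
  USB stick 3: 36 = 36
  USB stick 4: 35 = 35
  USB stick 5: 30 + 9 = 39
  USB stick 6: 28 + 6 = 34
  USB stick 7: 26 = 26
  USB stick 8: 22 = 22
  USB stick 9: 21 + 19 = 40
This matches the lower bound, so 9 is optimal.

9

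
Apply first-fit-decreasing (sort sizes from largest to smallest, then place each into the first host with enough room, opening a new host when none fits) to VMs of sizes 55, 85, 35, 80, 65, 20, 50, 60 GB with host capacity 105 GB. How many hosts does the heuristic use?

Sorted descending: 85, 80, 65, 60, 55, 50, 35, 20.
  85 → host 1 (new)  [load 85/105]
  80 → host 2 (new)  [load 80/105]
  65 → host 3 (new)  [load 65/105]
  60 → host 4 (new)  [load 60/105]
  55 → host 5 (new)  [load 55/105]
  50 → host 5  [load 105/105]
  35 → host 3  [load 100/105]
  20 → host 1  [load 105/105]
5 hosts opened.

5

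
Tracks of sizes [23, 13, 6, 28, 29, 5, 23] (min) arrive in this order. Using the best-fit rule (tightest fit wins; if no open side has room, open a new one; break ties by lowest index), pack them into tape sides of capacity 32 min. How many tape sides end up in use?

  23 → side 1 (new)  [load 23/32]
  13 → side 2 (new)  [load 13/32]
  6 → side 1  [load 29/32]
  28 → side 3 (new)  [load 28/32]
  29 → side 4 (new)  [load 29/32]
  5 → side 2  [load 18/32]
  23 → side 5 (new)  [load 23/32]
5 tape sides opened.

5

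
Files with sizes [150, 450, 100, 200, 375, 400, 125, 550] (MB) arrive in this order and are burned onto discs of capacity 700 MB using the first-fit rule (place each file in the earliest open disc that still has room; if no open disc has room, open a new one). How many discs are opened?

4

  150 → disc 1 (new)  [load 150/700]
  450 → disc 1  [load 600/700]
  100 → disc 1  [load 700/700]
  200 → disc 2 (new)  [load 200/700]
  375 → disc 2  [load 575/700]
  400 → disc 3 (new)  [load 400/700]
  125 → disc 2  [load 700/700]
  550 → disc 4 (new)  [load 550/700]
4 discs opened.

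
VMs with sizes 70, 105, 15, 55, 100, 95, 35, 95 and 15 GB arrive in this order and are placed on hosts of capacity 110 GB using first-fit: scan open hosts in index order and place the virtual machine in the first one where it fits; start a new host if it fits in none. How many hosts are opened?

  70 → host 1 (new)  [load 70/110]
  105 → host 2 (new)  [load 105/110]
  15 → host 1  [load 85/110]
  55 → host 3 (new)  [load 55/110]
  100 → host 4 (new)  [load 100/110]
  95 → host 5 (new)  [load 95/110]
  35 → host 3  [load 90/110]
  95 → host 6 (new)  [load 95/110]
  15 → host 1  [load 100/110]
6 hosts opened.

6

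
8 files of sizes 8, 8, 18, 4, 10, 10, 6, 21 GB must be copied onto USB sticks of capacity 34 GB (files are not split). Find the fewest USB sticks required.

3

Total = 21 + 18 + 10 + 10 + 8 + 8 + 6 + 4 = 85 GB.
Lower bound: ⌈85/34⌉ = 3 USB sticks.
A packing using 3 USB sticks:
  USB stick 1: 21 + 10 = 31
  USB stick 2: 18 + 10 + 6 = 34
  USB stick 3: 8 + 8 + 4 = 20
This matches the lower bound, so 3 is optimal.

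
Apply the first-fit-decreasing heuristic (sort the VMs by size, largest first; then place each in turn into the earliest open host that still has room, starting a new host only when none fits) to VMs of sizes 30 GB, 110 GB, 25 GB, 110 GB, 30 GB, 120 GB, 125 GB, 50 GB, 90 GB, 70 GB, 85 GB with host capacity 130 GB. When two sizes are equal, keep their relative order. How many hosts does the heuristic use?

Sorted descending: 125, 120, 110, 110, 90, 85, 70, 50, 30, 30, 25.
  125 → host 1 (new)  [load 125/130]
  120 → host 2 (new)  [load 120/130]
  110 → host 3 (new)  [load 110/130]
  110 → host 4 (new)  [load 110/130]
  90 → host 5 (new)  [load 90/130]
  85 → host 6 (new)  [load 85/130]
  70 → host 7 (new)  [load 70/130]
  50 → host 7  [load 120/130]
  30 → host 5  [load 120/130]
  30 → host 6  [load 115/130]
  25 → host 8 (new)  [load 25/130]
8 hosts opened.

8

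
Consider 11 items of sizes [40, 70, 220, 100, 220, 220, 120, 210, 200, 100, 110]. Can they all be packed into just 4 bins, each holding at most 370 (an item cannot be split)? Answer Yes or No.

Total = 1610; ⌈1610/370⌉ = 5.
At least 5 bins are required, but only 4 are allowed.

No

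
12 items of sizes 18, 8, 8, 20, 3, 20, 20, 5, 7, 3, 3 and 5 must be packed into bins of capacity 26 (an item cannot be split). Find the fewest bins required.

Total = 20 + 20 + 20 + 18 + 8 + 8 + 7 + 5 + 5 + 3 + 3 + 3 = 120.
Lower bound: ⌈120/26⌉ = 5 bins.
A packing using 5 bins:
  bin 1: 20 + 5 = 25
  bin 2: 20 + 5 = 25
  bin 3: 20 + 3 + 3 = 26
  bin 4: 18 + 8 = 26
  bin 5: 8 + 7 + 3 = 18
This matches the lower bound, so 5 is optimal.

5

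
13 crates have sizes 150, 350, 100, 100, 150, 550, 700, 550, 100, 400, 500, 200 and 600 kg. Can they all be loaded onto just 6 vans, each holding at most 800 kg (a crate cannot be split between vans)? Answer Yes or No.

Yes

A valid assignment using 6 vans:
  van 1: 700 + 100 = 800
  van 2: 600 + 200 = 800
  van 3: 550 + 150 + 100 = 800
  van 4: 550 + 150 + 100 = 800
  van 5: 500 = 500
  van 6: 400 + 350 = 750
Every load is within 800 kg, so 6 vans suffice.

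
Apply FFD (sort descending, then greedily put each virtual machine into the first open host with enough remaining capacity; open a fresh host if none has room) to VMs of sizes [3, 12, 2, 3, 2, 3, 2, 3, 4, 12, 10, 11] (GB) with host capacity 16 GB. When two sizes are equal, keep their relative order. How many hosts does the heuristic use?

5

Sorted descending: 12, 12, 11, 10, 4, 3, 3, 3, 3, 2, 2, 2.
  12 → host 1 (new)  [load 12/16]
  12 → host 2 (new)  [load 12/16]
  11 → host 3 (new)  [load 11/16]
  10 → host 4 (new)  [load 10/16]
  4 → host 1  [load 16/16]
  3 → host 2  [load 15/16]
  3 → host 3  [load 14/16]
  3 → host 4  [load 13/16]
  3 → host 4  [load 16/16]
  2 → host 3  [load 16/16]
  2 → host 5 (new)  [load 2/16]
  2 → host 5  [load 4/16]
5 hosts opened.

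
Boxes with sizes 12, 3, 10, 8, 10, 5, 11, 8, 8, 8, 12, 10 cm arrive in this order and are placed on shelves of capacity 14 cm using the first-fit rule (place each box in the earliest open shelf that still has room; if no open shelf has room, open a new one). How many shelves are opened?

  12 → shelf 1 (new)  [load 12/14]
  3 → shelf 2 (new)  [load 3/14]
  10 → shelf 2  [load 13/14]
  8 → shelf 3 (new)  [load 8/14]
  10 → shelf 4 (new)  [load 10/14]
  5 → shelf 3  [load 13/14]
  11 → shelf 5 (new)  [load 11/14]
  8 → shelf 6 (new)  [load 8/14]
  8 → shelf 7 (new)  [load 8/14]
  8 → shelf 8 (new)  [load 8/14]
  12 → shelf 9 (new)  [load 12/14]
  10 → shelf 10 (new)  [load 10/14]
10 shelves opened.

10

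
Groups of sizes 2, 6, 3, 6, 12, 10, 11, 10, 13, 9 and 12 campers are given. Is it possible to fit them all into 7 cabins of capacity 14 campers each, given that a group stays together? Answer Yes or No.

Total = 94 campers; ⌈94/14⌉ = 7.
The bound of 7 does not rule out 7, but exhaustive search shows no assignment into 7 cabins of capacity 14 campers exists — the minimum is 8.

No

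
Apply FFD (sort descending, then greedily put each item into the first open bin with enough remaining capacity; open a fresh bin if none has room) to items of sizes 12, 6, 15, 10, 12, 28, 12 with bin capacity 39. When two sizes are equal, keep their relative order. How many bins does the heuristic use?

Sorted descending: 28, 15, 12, 12, 12, 10, 6.
  28 → bin 1 (new)  [load 28/39]
  15 → bin 2 (new)  [load 15/39]
  12 → bin 2  [load 27/39]
  12 → bin 2  [load 39/39]
  12 → bin 3 (new)  [load 12/39]
  10 → bin 1  [load 38/39]
  6 → bin 3  [load 18/39]
3 bins opened.

3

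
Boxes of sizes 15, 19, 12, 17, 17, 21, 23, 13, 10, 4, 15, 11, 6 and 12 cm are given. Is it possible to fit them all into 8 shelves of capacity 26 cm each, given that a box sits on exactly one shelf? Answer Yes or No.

Total = 195 cm; ⌈195/26⌉ = 8.
The bound of 8 does not rule out 8, but exhaustive search shows no assignment into 8 shelves of capacity 26 cm exists — the minimum is 9.

No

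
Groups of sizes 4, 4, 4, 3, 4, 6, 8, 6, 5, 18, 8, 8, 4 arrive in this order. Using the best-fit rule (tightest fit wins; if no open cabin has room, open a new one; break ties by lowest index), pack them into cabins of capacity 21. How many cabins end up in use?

  4 → cabin 1 (new)  [load 4/21]
  4 → cabin 1  [load 8/21]
  4 → cabin 1  [load 12/21]
  3 → cabin 1  [load 15/21]
  4 → cabin 1  [load 19/21]
  6 → cabin 2 (new)  [load 6/21]
  8 → cabin 2  [load 14/21]
  6 → cabin 2  [load 20/21]
  5 → cabin 3 (new)  [load 5/21]
  18 → cabin 4 (new)  [load 18/21]
  8 → cabin 3  [load 13/21]
  8 → cabin 3  [load 21/21]
  4 → cabin 5 (new)  [load 4/21]
5 cabins opened.

5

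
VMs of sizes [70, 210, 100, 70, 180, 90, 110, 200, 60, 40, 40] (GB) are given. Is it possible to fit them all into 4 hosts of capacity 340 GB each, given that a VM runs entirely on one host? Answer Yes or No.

A valid assignment using 4 hosts:
  host 1: 210 + 110 = 320
  host 2: 200 + 100 + 40 = 340
  host 3: 180 + 90 + 70 = 340
  host 4: 70 + 60 + 40 = 170
Every load is within 340 GB, so 4 hosts suffice.

Yes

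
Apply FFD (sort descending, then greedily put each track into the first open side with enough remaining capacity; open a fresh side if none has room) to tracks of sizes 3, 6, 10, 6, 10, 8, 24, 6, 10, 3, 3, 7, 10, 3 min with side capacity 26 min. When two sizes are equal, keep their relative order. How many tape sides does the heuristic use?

5

Sorted descending: 24, 10, 10, 10, 10, 8, 7, 6, 6, 6, 3, 3, 3, 3.
  24 → side 1 (new)  [load 24/26]
  10 → side 2 (new)  [load 10/26]
  10 → side 2  [load 20/26]
  10 → side 3 (new)  [load 10/26]
  10 → side 3  [load 20/26]
  8 → side 4 (new)  [load 8/26]
  7 → side 4  [load 15/26]
  6 → side 2  [load 26/26]
  6 → side 3  [load 26/26]
  6 → side 4  [load 21/26]
  3 → side 4  [load 24/26]
  3 → side 5 (new)  [load 3/26]
  3 → side 5  [load 6/26]
  3 → side 5  [load 9/26]
5 tape sides opened.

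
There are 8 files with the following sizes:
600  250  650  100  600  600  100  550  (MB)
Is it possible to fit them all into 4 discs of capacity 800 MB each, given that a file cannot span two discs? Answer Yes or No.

No

Total = 3450 MB; ⌈3450/800⌉ = 5.
At least 5 discs are required, but only 4 are allowed.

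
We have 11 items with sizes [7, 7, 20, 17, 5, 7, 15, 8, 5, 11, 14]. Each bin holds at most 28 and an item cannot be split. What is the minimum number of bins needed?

5

Total = 20 + 17 + 15 + 14 + 11 + 8 + 7 + 7 + 7 + 5 + 5 = 116.
Lower bound: ⌈116/28⌉ = 5 bins.
A packing using 5 bins:
  bin 1: 20 + 8 = 28
  bin 2: 17 + 11 = 28
  bin 3: 15 + 7 + 5 = 27
  bin 4: 14 + 7 + 7 = 28
  bin 5: 5 = 5
This matches the lower bound, so 5 is optimal.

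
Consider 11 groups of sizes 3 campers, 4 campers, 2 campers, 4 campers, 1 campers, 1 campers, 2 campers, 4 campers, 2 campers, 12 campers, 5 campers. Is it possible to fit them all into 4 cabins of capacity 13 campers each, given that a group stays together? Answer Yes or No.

Yes

A valid assignment using 4 cabins:
  cabin 1: 12 + 1 = 13
  cabin 2: 5 + 4 + 4 = 13
  cabin 3: 4 + 3 + 2 + 2 + 2 = 13
  cabin 4: 1 = 1
Every load is within 13 campers, so 4 cabins suffice.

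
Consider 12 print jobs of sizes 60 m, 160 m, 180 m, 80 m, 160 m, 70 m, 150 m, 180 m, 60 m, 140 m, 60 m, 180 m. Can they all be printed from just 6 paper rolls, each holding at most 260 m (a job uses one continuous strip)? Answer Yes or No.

No

Total = 1480 m; ⌈1480/260⌉ = 6.
7 print jobs each exceed half the capacity and cannot share a roll, forcing at least 7 paper rolls.
At least 7 paper rolls are required, but only 6 are allowed.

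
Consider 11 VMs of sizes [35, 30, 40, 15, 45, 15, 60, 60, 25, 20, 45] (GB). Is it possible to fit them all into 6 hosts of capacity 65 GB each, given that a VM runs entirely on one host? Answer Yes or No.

Total = 390 GB; ⌈390/65⌉ = 6.
The bound of 6 does not rule out 6, but exhaustive search shows no assignment into 6 hosts of capacity 65 GB exists — the minimum is 7.

No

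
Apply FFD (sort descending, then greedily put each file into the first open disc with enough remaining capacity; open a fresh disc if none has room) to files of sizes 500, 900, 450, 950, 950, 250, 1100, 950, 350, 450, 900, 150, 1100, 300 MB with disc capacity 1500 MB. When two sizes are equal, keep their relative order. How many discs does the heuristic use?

7

Sorted descending: 1100, 1100, 950, 950, 950, 900, 900, 500, 450, 450, 350, 300, 250, 150.
  1100 → disc 1 (new)  [load 1100/1500]
  1100 → disc 2 (new)  [load 1100/1500]
  950 → disc 3 (new)  [load 950/1500]
  950 → disc 4 (new)  [load 950/1500]
  950 → disc 5 (new)  [load 950/1500]
  900 → disc 6 (new)  [load 900/1500]
  900 → disc 7 (new)  [load 900/1500]
  500 → disc 3  [load 1450/1500]
  450 → disc 4  [load 1400/1500]
  450 → disc 5  [load 1400/1500]
  350 → disc 1  [load 1450/1500]
  300 → disc 2  [load 1400/1500]
  250 → disc 6  [load 1150/1500]
  150 → disc 6  [load 1300/1500]
7 discs opened.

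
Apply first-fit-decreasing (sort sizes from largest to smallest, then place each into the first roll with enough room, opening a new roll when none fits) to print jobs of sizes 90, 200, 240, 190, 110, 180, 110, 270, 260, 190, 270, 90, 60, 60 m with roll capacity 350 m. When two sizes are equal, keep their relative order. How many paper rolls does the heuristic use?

Sorted descending: 270, 270, 260, 240, 200, 190, 190, 180, 110, 110, 90, 90, 60, 60.
  270 → roll 1 (new)  [load 270/350]
  270 → roll 2 (new)  [load 270/350]
  260 → roll 3 (new)  [load 260/350]
  240 → roll 4 (new)  [load 240/350]
  200 → roll 5 (new)  [load 200/350]
  190 → roll 6 (new)  [load 190/350]
  190 → roll 7 (new)  [load 190/350]
  180 → roll 8 (new)  [load 180/350]
  110 → roll 4  [load 350/350]
  110 → roll 5  [load 310/350]
  90 → roll 3  [load 350/350]
  90 → roll 6  [load 280/350]
  60 → roll 1  [load 330/350]
  60 → roll 2  [load 330/350]
8 paper rolls opened.

8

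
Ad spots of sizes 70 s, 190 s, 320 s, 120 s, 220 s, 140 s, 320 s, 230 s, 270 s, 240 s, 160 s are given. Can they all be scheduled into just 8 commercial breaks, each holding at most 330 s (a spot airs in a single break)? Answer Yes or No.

Yes

A valid assignment using 8 commercial breaks:
  break 1: 320 = 320
  break 2: 320 = 320
  break 3: 270 = 270
  break 4: 240 + 70 = 310
  break 5: 230 = 230
  break 6: 220 = 220
  break 7: 190 + 140 = 330
  break 8: 160 + 120 = 280
Every load is within 330 s, so 8 commercial breaks suffice.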